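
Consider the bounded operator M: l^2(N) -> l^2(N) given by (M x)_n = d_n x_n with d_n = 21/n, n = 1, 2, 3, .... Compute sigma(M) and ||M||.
sigma(M) = {21/n : n ≥ 1} ∪ {0}; ||M|| = 21

A bounded diagonal operator on l^2 with diagonal entries d_n has spectrum equal to the closure of {d_n : n ≥ 1}: every d_n is an eigenvalue (with eigenvector e_n), so {d_n} ⊂ sigma(M); the spectrum is closed, so its closure is too; and for lambda not in the closure, (M - lambda I) has bounded inverse (the diagonal entries 1/(d_n - lambda) are bounded). For our sequence d_n = 21/n, n = 1, 2, 3, ...:
  - {d_n} = {21/n : n ≥ 1}; the only limit point is 0
  - closure = {21/n : n ≥ 1} ∪ {0}
For the norm: a diagonal operator has ||M|| = sup_n |d_n|. Here d_n = 21/n is positive and decreasing, so sup_n |d_n| = d_1 = 21. So ||M|| = 21.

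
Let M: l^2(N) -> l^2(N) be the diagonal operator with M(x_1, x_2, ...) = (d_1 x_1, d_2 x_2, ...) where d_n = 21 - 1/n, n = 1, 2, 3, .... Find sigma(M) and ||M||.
sigma(M) = {21 - 1/n : n ≥ 1} ∪ {21}; ||M|| = 21

A bounded diagonal operator on l^2 with diagonal entries d_n has spectrum equal to the closure of {d_n : n ≥ 1}: every d_n is an eigenvalue (with eigenvector e_n), so {d_n} ⊂ sigma(M); the spectrum is closed, so its closure is too; and for lambda not in the closure, (M - lambda I) has bounded inverse (the diagonal entries 1/(d_n - lambda) are bounded). For our sequence d_n = 21 - 1/n, n = 1, 2, 3, ...:
  - {d_n} = {21 - 1/n : n ≥ 1}; the only limit point is 21
  - closure = {21 - 1/n : n ≥ 1} ∪ {21}
For the norm: a diagonal operator has ||M|| = sup_n |d_n|. Here d_n = 21 - 1/n increases monotonically from d_1 = 20 toward 21, with all terms in [20, 21); so sup_n |d_n| = 21 (the supremum is the limit, not attained). So ||M|| = 21.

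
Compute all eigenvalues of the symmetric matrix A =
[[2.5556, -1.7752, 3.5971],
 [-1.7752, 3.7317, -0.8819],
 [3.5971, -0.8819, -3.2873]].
sigma(A) ≈ {-5, 2, 6}

A is real symmetric, so its spectrum consists of real eigenvalues. Expanding the characteristic polynomial of the displayed matrix gives
  det(λ I - A) = p(λ) = λ^3 + (-3)λ^2 + (-28)λ + (60).
Solving p(λ) = 0 yields eigenvalues ≈ -5, 2, 6. (A is shown rounded to 4 decimals, so these recover the underlying integer eigenvalues to within that precision.)
Verification: the trace of A = 3 equals the sum of eigenvalues 3, and det(A) ≈ -60.0004 matches the eigenvalue product -60.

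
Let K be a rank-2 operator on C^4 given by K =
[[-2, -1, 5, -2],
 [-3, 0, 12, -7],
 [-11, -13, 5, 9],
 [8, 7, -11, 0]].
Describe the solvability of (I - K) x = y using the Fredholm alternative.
(I - K) is invertible (det(I - K) = 360 ≠ 0), so for every y in C^4 the equation (I - K) x = y has a unique solution.

K has rank 2 and factors as K = U V^T = u1 v1^T + u2 v2^T with u1 = (1, 2, 3, -3), v1 = (-3, -3, 3, 1), u2 = (1, 3, -2, -1), v2 = (1, 2, 2, -3) (multiplying out reproduces the displayed K). The nonzero eigenvalues of U V^T coincide with those of the 2 x 2 matrix G = V^T U = [[v1·u1, v1·u2], [v2·u1, v2·u2]] = [[-3, -19], [20, 6]], and by the Sylvester determinant identity det(I_4 - U V^T) = det(I_2 - V^T U) = det([[4, 19], [-20, -5]]) = (4)(-5) - (19)(-20) = 360. (Direct check: I - K =
[[3, 1, -5, 2],
 [3, 1, -12, 7],
 [11, 13, -4, -9],
 [-8, -7, 11, 1]]
has determinant 360.) The finite-dimensional Fredholm alternative says: either (I - K) is invertible, or ker(I - K) ≠ {0} and then range(I - K) = ker((I - K)^*)^⊥, with dim ker(I - K) = dim ker((I - K)^*). Since det(I - K) ≠ 0, 1 is not an eigenvalue of K and ker(I - K) = {0}, so we are in the first case: for every y there is a unique x = (I - K)^(-1) y. (Explicitly, by the Woodbury identity, (I - U V^T)^(-1) = I + U (I_2 - G)^(-1) V^T.)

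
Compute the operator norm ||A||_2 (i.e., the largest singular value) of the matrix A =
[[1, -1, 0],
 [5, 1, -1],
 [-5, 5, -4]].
||A||_2 ≈ 8.5643 (= sqrt(largest eigenvalue of A^T A))

||A||_2 = sigma_max(A) = sqrt(lambda_max(A^T A)). Form the symmetric matrix M = A^T A =
[[51, -21, 15],
 [-21, 27, -21],
 [15, -21, 17]].
Its characteristic polynomial (trace, sum of principal 2x2 minors, determinant of M give the coefficients) is
  p(λ) = det(λ I - M) = λ^3 - 95λ^2 + 1596λ - 576.
No integer candidate from the rational root theorem (±divisors of 576) is a root, so the roots are irrational. The cubic discriminant is Δ = 6314843664 > 0, so there are three distinct real roots. p(0) = -576 and p(1) = 926 have opposite signs, so a root lies in (0, 1); Newton's method refines it to λ ≈ 0.369. p(21) = 306 and p(22) = -796 have opposite signs, so a root lies in (21, 22); Newton's method refines it to λ ≈ 21.2833. p(73) = -1306 and p(74) = 2532 have opposite signs, so a root lies in (73, 74); Newton's method refines it to λ ≈ 73.3477. Check (Vieta): the three roots sum to 95, matching tr M = 95.
So the eigenvalues of A^T A are ≈ 0.369, 21.2833, 73.3477 (all ≥ 0, as they must be for A^T A). The largest is λ_max ≈ 73.3477, hence ||A||_2 = sqrt(λ_max) ≈ 8.5643.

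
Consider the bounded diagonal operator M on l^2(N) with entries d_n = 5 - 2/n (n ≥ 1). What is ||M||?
||M|| = 5

For a diagonal operator on l^2 with entries d_n, ||M|| = sup_n |d_n|. Here d_1 = 3, d_2 = 4, ..., and d_n = 5 - 2/n increases monotonically toward 5. All terms lie in [3, 5), so |d_n| = d_n and the supremum is the limit 5, which is not attained by any individual d_n. Hence ||M|| = 5.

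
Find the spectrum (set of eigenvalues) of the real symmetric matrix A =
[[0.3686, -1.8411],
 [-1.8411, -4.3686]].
sigma(A) ≈ {-5, 1}

A is real symmetric, so its spectrum consists of real eigenvalues. Expanding the characteristic polynomial of the displayed matrix gives
  det(λ I - A) = p(λ) = λ^2 + (4)λ + (-5).
Solving p(λ) = 0 yields eigenvalues ≈ -5, 1. (A is shown rounded to 4 decimals, so these recover the underlying integer eigenvalues to within that precision.)
Verification: the trace of A = -4 equals the sum of eigenvalues -4, and det(A) ≈ -4.9999 matches the eigenvalue product -5.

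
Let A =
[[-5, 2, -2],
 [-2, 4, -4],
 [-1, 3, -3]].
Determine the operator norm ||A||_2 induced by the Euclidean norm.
||A||_2 = sqrt((88 + sqrt(4312))/2) ≈ 8.7654 (= sqrt(largest eigenvalue of A^T A))

||A||_2 = sigma_max(A) = sqrt(lambda_max(A^T A)). Form the symmetric matrix M = A^T A =
[[30, -21, 21],
 [-21, 29, -29],
 [21, -29, 29]].
Its characteristic polynomial (trace, sum of principal 2x2 minors, determinant of M give the coefficients) is
  p(λ) = det(λ I - M) = λ^3 - 88λ^2 + 858λ.
The constant term is 0, so λ = 0 is a root. Dividing out λ leaves p(λ) = λ(λ^2 - 88λ + 858). For λ^2 - 88λ + 858 the discriminant is 4312. It is nonnegative but not a perfect square, so the roots are real and irrational: λ = (88 ± sqrt(4312))/2 ≈ 76.8329, 11.1671.
So the eigenvalues of A^T A are ≈ 0, 11.1671, 76.8329 (all ≥ 0, as they must be for A^T A). The largest is λ_max = (88 + sqrt(4312))/2 ≈ 76.8329, hence ||A||_2 = sqrt(λ_max) = sqrt((88 + sqrt(4312))/2) ≈ 8.7654.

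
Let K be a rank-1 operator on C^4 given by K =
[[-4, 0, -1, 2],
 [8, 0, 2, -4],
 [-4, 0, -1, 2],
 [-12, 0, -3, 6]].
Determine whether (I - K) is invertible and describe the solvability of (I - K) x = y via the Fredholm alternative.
(I - K) is singular (det(I - K) = 0, i.e. 1 ∈ sigma(K)). (I - K) x = y is solvable iff y ⊥ ker((I - K)^*) = span{(-4, 0, -1, 2)}, i.e. iff -4y_1 - y_3 + 2y_4 = 0. When solvable, the solutions are x = y + c·(1, -2, 1, 3), c arbitrary (ker(I - K) = span{(1, -2, 1, 3)}, dimension 1).

K has rank 1, so it is an outer product K = u v^T: every row of K is a multiple of one row vector. Reading off the entries, u = (1, -2, 1, 3) and v = (-4, 0, -1, 2) (row i of K equals u_i·v^T). A rank-one matrix u v^T satisfies K u = u (v·u) and kills the (3)-dimensional subspace v^⊥, so its characteristic polynomial is lambda^3 (lambda - v·u) with v·u = tr K = 1. Hence the eigenvalues of I - K are 1 (multiplicity 3) and 1 - (1) = 0, so det(I - K) = 0. (Direct check: I - K =
[[5, 0, 1, -2],
 [-8, 1, -2, 4],
 [4, 0, 2, -2],
 [12, 0, 3, -5]]
has determinant 0.) So 1 is an eigenvalue of K and (I - K) is not invertible. The finite-dimensional Fredholm alternative says: either (I - K) is invertible, or ker(I - K) ≠ {0} and then range(I - K) = ker((I - K)^*)^⊥, with dim ker(I - K) = dim ker((I - K)^*). We are in the second case, so we need both kernels. Kernel of I - K: (I - K) u = u - u (v·u) = u - u = 0, so ker(I - K) = span{u} = span{(1, -2, 1, 3)} (it is exactly 1-dimensional because rank(I - K) = 3). Kernel of the adjoint: K is real, so (I - K)^* = I - K^T = I - v u^T, and (I - v u^T) v = v - v (u·v) = 0; hence ker((I - K)^*) = span{v} = span{(-4, 0, -1, 2)}. Therefore (I - K) x = y is solvable iff <y, v> = 0, i.e. iff -4y_1 - y_3 + 2y_4 = 0. When this holds, K y = u (v·y) = 0, so (I - K) y = y and x = y is a particular solution; the full solution set is the line x = y + c·u = y + c·(1, -2, 1, 3), c ∈ C.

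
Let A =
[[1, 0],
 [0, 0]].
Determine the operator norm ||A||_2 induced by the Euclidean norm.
||A||_2 = 1 (= sqrt(largest eigenvalue of A^T A))

||A||_2 = sigma_max(A) = sqrt(lambda_max(A^T A)). Form the symmetric matrix M = A^T A =
[[1, 0],
 [0, 0]].
Its characteristic polynomial (trace, determinant of M give the coefficients) is
  p(λ) = det(λ I - M) = λ^2 - λ.
For λ^2 - λ the discriminant is 1. It is a perfect square (1^2), so the roots are rational: λ = (1 ± 1)/2 = 1, 0.
So the eigenvalues of A^T A are ≈ 0, 1 (all ≥ 0, as they must be for A^T A). The largest is λ_max = 1, hence ||A||_2 = sqrt(λ_max) = 1.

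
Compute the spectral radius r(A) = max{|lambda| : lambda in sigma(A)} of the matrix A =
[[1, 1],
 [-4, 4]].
r(A) = sqrt(8) ≈ 2.8284

The eigenvalues of A are the roots of its characteristic polynomial. With M = A (coefficients from the trace and determinant):
  p(λ) = det(λ I - M) = λ^2 - 5λ + 8.
For λ^2 - 5λ + 8 the discriminant is -7. It is negative, so the roots are the complex-conjugate pair λ = 5/2 ± (sqrt(7)/2) i ≈ 2.5 ± 1.3229i. For a conjugate pair the product of the roots equals the constant term, so |λ|^2 = 8 and |λ| = sqrt(8) ≈ 2.8284.
Thus the eigenvalues (to 4 decimals) are 2.5 ± 1.3229i (modulus 2.8284). The spectral radius is the largest modulus: r(A) = sqrt(8) ≈ 2.8284. (Cross-check: r(A) ≤ ||A||_2 ≈ 5.6569; equality holds whenever A is normal, though it can also hold for some non-normal A.)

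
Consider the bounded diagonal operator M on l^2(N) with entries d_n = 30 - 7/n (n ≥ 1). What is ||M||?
||M|| = 30

For a diagonal operator on l^2 with entries d_n, ||M|| = sup_n |d_n|. Here d_1 = 23, d_2 = 53/2, ..., and d_n = 30 - 7/n increases monotonically toward 30. All terms lie in [23, 30), so |d_n| = d_n and the supremum is the limit 30, which is not attained by any individual d_n. Hence ||M|| = 30.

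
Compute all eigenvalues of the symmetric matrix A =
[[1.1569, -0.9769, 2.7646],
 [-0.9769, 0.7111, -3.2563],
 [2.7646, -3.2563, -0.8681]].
sigma(A) ≈ {-4, 0, 5}

A is real symmetric, so its spectrum consists of real eigenvalues. Expanding the characteristic polynomial of the displayed matrix gives
  det(λ I - A) = p(λ) = λ^3 + (-1)λ^2 + (-20)λ + (0).
Solving p(λ) = 0 yields eigenvalues ≈ -4, 0, 5. (A is shown rounded to 4 decimals, so these recover the underlying integer eigenvalues to within that precision.)
Verification: the trace of A = 1 equals the sum of eigenvalues 1, and det(A) ≈ 0.0010 matches the eigenvalue product 0.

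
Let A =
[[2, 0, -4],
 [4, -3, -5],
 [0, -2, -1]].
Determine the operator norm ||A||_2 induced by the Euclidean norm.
||A||_2 ≈ 8.2968 (= sqrt(largest eigenvalue of A^T A))

||A||_2 = sigma_max(A) = sqrt(lambda_max(A^T A)). Form the symmetric matrix M = A^T A =
[[20, -12, -28],
 [-12, 13, 17],
 [-28, 17, 42]].
Its characteristic polynomial (trace, sum of principal 2x2 minors, determinant of M give the coefficients) is
  p(λ) = det(λ I - M) = λ^3 - 75λ^2 + 429λ - 324.
No integer candidate from the rational root theorem (±divisors of 324) is a root, so the roots are irrational. The cubic discriminant is Δ = 357476517 > 0, so there are three distinct real roots. p(0) = -324 and p(1) = 31 have opposite signs, so a root lies in (0, 1); Newton's method refines it to λ ≈ 0.893. p(5) = 71 and p(6) = -234 have opposite signs, so a root lies in (5, 6); Newton's method refines it to λ ≈ 5.2708. p(68) = -3520 and p(69) = 711 have opposite signs, so a root lies in (68, 69); Newton's method refines it to λ ≈ 68.8362. Check (Vieta): the three roots sum to 75, matching tr M = 75.
So the eigenvalues of A^T A are ≈ 0.893, 5.2708, 68.8362 (all ≥ 0, as they must be for A^T A). The largest is λ_max ≈ 68.8362, hence ||A||_2 = sqrt(λ_max) ≈ 8.2968.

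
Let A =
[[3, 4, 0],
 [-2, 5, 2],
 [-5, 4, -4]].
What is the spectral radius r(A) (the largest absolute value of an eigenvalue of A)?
r(A) ≈ 5.4993

The eigenvalues of A are the roots of its characteristic polynomial. With M = A (coefficients from the trace, the sum of principal 2x2 minors, and det A):
  p(λ) = det(λ I - M) = λ^3 - 4λ^2 - 17λ + 156.
No integer candidate from the rational root theorem (±divisors of 156) is a root, so the roots are irrational. The cubic discriminant is Δ = -401916 < 0, so there is one real root and a complex-conjugate pair. p(-6) = -102 and p(-5) = 16 have opposite signs, so a root lies in (-6, -5); Newton's method refines it to λ ≈ -5.1584. Dividing out (λ - (-5.1584)) leaves approximately λ^2 - 9.1584λ + 30.2422. For λ^2 - 9.1584λ + 30.2422 the discriminant is -37.093. It is negative, so the remaining roots are the complex-conjugate pair λ ≈ 4.5792 ± 3.0452i. Their product equals the constant term, so |λ|^2 ≈ 30.2422 and |λ| ≈ 5.4993.
Thus the eigenvalues (to 4 decimals) are -5.1584 (modulus 5.1584); 4.5792 ± 3.0452i (modulus 5.4993). The spectral radius is the largest modulus: r(A) ≈ 5.4993. (Cross-check: r(A) ≤ ||A||_2 ≈ 8.4569; equality holds whenever A is normal, though it can also hold for some non-normal A.)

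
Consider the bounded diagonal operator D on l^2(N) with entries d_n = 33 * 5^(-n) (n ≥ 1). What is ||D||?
||D|| = 33/5 (attained at n = 1)

For D diagonal, ||D|| = sup_n |d_n|. The sequence d_n = 33 * 5^(-n) is positive and strictly decreasing (ratio 5^(-1) < 1), so the supremum is d_1 = 33/5. Hence ||D|| = 33/5.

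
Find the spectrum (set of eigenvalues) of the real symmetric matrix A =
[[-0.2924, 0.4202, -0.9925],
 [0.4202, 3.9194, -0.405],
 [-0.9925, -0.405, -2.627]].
sigma(A) ≈ {-3, 0, 4}

A is real symmetric, so its spectrum consists of real eigenvalues. Expanding the characteristic polynomial of the displayed matrix gives
  det(λ I - A) = p(λ) = λ^3 + (-1)λ^2 + (-12)λ + (0).
Solving p(λ) = 0 yields eigenvalues ≈ -3, 0, 4. (A is shown rounded to 4 decimals, so these recover the underlying integer eigenvalues to within that precision.)
Verification: the trace of A = 1 equals the sum of eigenvalues 1, and det(A) ≈ -0.0006 matches the eigenvalue product 0.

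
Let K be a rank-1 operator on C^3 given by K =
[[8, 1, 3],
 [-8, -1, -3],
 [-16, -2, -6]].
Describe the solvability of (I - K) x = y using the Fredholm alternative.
(I - K) is singular (det(I - K) = 0, i.e. 1 ∈ sigma(K)). (I - K) x = y is solvable iff y ⊥ ker((I - K)^*) = span{(8, 1, 3)}, i.e. iff 8y_1 + y_2 + 3y_3 = 0. When solvable, the solutions are x = y + c·(1, -1, -2), c arbitrary (ker(I - K) = span{(1, -1, -2)}, dimension 1).

K has rank 1, so it is an outer product K = u v^T: every row of K is a multiple of one row vector. Reading off the entries, u = (1, -1, -2) and v = (8, 1, 3) (row i of K equals u_i·v^T). A rank-one matrix u v^T satisfies K u = u (v·u) and kills the (2)-dimensional subspace v^⊥, so its characteristic polynomial is lambda^2 (lambda - v·u) with v·u = tr K = 1. Hence the eigenvalues of I - K are 1 (multiplicity 2) and 1 - (1) = 0, so det(I - K) = 0. (Direct check: I - K =
[[-7, -1, -3],
 [8, 2, 3],
 [16, 2, 7]]
has determinant 0.) So 1 is an eigenvalue of K and (I - K) is not invertible. The finite-dimensional Fredholm alternative says: either (I - K) is invertible, or ker(I - K) ≠ {0} and then range(I - K) = ker((I - K)^*)^⊥, with dim ker(I - K) = dim ker((I - K)^*). We are in the second case, so we need both kernels. Kernel of I - K: (I - K) u = u - u (v·u) = u - u = 0, so ker(I - K) = span{u} = span{(1, -1, -2)} (it is exactly 1-dimensional because rank(I - K) = 2). Kernel of the adjoint: K is real, so (I - K)^* = I - K^T = I - v u^T, and (I - v u^T) v = v - v (u·v) = 0; hence ker((I - K)^*) = span{v} = span{(8, 1, 3)}. Therefore (I - K) x = y is solvable iff <y, v> = 0, i.e. iff 8y_1 + y_2 + 3y_3 = 0. When this holds, K y = u (v·y) = 0, so (I - K) y = y and x = y is a particular solution; the full solution set is the line x = y + c·u = y + c·(1, -1, -2), c ∈ C.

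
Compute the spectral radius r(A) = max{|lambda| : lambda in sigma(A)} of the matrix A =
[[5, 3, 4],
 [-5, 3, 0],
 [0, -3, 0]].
r(A) ≈ 4.2644

The eigenvalues of A are the roots of its characteristic polynomial. With M = A (coefficients from the trace, the sum of principal 2x2 minors, and det A):
  p(λ) = det(λ I - M) = λ^3 - 8λ^2 + 30λ - 60.
No integer candidate from the rational root theorem (±divisors of 60) is a root, so the roots are irrational. The cubic discriminant is Δ = -11280 < 0, so there is one real root and a complex-conjugate pair. p(4) = -4 and p(5) = 15 have opposite signs, so a root lies in (4, 5); Newton's method refines it to λ ≈ 4.2644. Dividing out (λ - (4.2644)) leaves approximately λ^2 - 3.7356λ + 14.0699. For λ^2 - 3.7356λ + 14.0699 the discriminant is -42.3251. It is negative, so the remaining roots are the complex-conjugate pair λ ≈ 1.8678 ± 3.2529i. Their product equals the constant term, so |λ|^2 ≈ 14.0699 and |λ| ≈ 3.751.
Thus the eigenvalues (to 4 decimals) are 4.2644 (modulus 4.2644); 1.8678 ± 3.2529i (modulus 3.751). The spectral radius is the largest modulus: r(A) ≈ 4.2644. (Cross-check: r(A) ≤ ||A||_2 ≈ 7.7506; equality holds whenever A is normal, though it can also hold for some non-normal A.)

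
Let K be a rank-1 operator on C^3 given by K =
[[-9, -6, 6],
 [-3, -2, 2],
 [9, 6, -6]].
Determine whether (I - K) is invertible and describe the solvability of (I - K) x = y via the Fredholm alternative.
(I - K) is invertible (det(I - K) = 18 ≠ 0), so for every y in C^3 the equation (I - K) x = y has a unique solution.

K has rank 1, so it is an outer product K = u v^T: every row of K is a multiple of one row vector. Reading off the entries, u = (-3, -1, 3) and v = (3, 2, -2) (row i of K equals u_i·v^T). A rank-one matrix u v^T satisfies K u = u (v·u) and kills the (2)-dimensional subspace v^⊥, so its characteristic polynomial is lambda^2 (lambda - v·u) with v·u = tr K = -17. Hence the eigenvalues of I - K are 1 (multiplicity 2) and 1 - (-17) = 18, so det(I - K) = 18. (Direct check: I - K =
[[10, 6, -6],
 [3, 3, -2],
 [-9, -6, 7]]
has determinant 18.) The finite-dimensional Fredholm alternative says: either (I - K) is invertible, or ker(I - K) ≠ {0} and then range(I - K) = ker((I - K)^*)^⊥, with dim ker(I - K) = dim ker((I - K)^*). Since det(I - K) ≠ 0, 1 is not an eigenvalue of K and ker(I - K) = {0}, so we are in the first case: for every y there is a unique x = (I - K)^(-1) y. Explicitly, by the Sherman–Morrison formula, (I - u v^T)^(-1) = I + u v^T/(1 - v·u), i.e. (I - K)^(-1) = I + K/(18).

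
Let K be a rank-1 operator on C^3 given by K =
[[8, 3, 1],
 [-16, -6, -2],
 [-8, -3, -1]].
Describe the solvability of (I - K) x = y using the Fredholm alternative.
(I - K) is singular (det(I - K) = 0, i.e. 1 ∈ sigma(K)). (I - K) x = y is solvable iff y ⊥ ker((I - K)^*) = span{(8, 3, 1)}, i.e. iff 8y_1 + 3y_2 + y_3 = 0. When solvable, the solutions are x = y + c·(1, -2, -1), c arbitrary (ker(I - K) = span{(1, -2, -1)}, dimension 1).

K has rank 1, so it is an outer product K = u v^T: every row of K is a multiple of one row vector. Reading off the entries, u = (1, -2, -1) and v = (8, 3, 1) (row i of K equals u_i·v^T). A rank-one matrix u v^T satisfies K u = u (v·u) and kills the (2)-dimensional subspace v^⊥, so its characteristic polynomial is lambda^2 (lambda - v·u) with v·u = tr K = 1. Hence the eigenvalues of I - K are 1 (multiplicity 2) and 1 - (1) = 0, so det(I - K) = 0. (Direct check: I - K =
[[-7, -3, -1],
 [16, 7, 2],
 [8, 3, 2]]
has determinant 0.) So 1 is an eigenvalue of K and (I - K) is not invertible. The finite-dimensional Fredholm alternative says: either (I - K) is invertible, or ker(I - K) ≠ {0} and then range(I - K) = ker((I - K)^*)^⊥, with dim ker(I - K) = dim ker((I - K)^*). We are in the second case, so we need both kernels. Kernel of I - K: (I - K) u = u - u (v·u) = u - u = 0, so ker(I - K) = span{u} = span{(1, -2, -1)} (it is exactly 1-dimensional because rank(I - K) = 2). Kernel of the adjoint: K is real, so (I - K)^* = I - K^T = I - v u^T, and (I - v u^T) v = v - v (u·v) = 0; hence ker((I - K)^*) = span{v} = span{(8, 3, 1)}. Therefore (I - K) x = y is solvable iff <y, v> = 0, i.e. iff 8y_1 + 3y_2 + y_3 = 0. When this holds, K y = u (v·y) = 0, so (I - K) y = y and x = y is a particular solution; the full solution set is the line x = y + c·u = y + c·(1, -2, -1), c ∈ C.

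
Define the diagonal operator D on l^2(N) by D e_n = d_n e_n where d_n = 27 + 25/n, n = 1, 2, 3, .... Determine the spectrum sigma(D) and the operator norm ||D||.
sigma(D) = {27 + 25/n : n ≥ 1} ∪ {27}; ||D|| = 52

A bounded diagonal operator on l^2 with diagonal entries d_n has spectrum equal to the closure of {d_n : n ≥ 1}: every d_n is an eigenvalue (with eigenvector e_n), so {d_n} ⊂ sigma(D); the spectrum is closed, so its closure is too; and for lambda not in the closure, (D - lambda I) has bounded inverse (the diagonal entries 1/(d_n - lambda) are bounded). For our sequence d_n = 27 + 25/n, n = 1, 2, 3, ...:
  - {d_n} = {27 + 25/n : n ≥ 1}; the only limit point is 27
  - closure = {27 + 25/n : n ≥ 1} ∪ {27}
For the norm: a diagonal operator has ||D|| = sup_n |d_n|. Here d_n = 27 + 25/n is positive and decreasing, so sup_n |d_n| = d_1 = 27 + 25 = 52. So ||D|| = 52.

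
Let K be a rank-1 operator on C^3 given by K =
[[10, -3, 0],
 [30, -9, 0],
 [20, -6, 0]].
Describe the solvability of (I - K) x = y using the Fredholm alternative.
(I - K) is singular (det(I - K) = 0, i.e. 1 ∈ sigma(K)). (I - K) x = y is solvable iff y ⊥ ker((I - K)^*) = span{(10, -3, 0)}, i.e. iff 10y_1 - 3y_2 = 0. When solvable, the solutions are x = y + c·(1, 3, 2), c arbitrary (ker(I - K) = span{(1, 3, 2)}, dimension 1).

K has rank 1, so it is an outer product K = u v^T: every row of K is a multiple of one row vector. Reading off the entries, u = (1, 3, 2) and v = (10, -3, 0) (row i of K equals u_i·v^T). A rank-one matrix u v^T satisfies K u = u (v·u) and kills the (2)-dimensional subspace v^⊥, so its characteristic polynomial is lambda^2 (lambda - v·u) with v·u = tr K = 1. Hence the eigenvalues of I - K are 1 (multiplicity 2) and 1 - (1) = 0, so det(I - K) = 0. (Direct check: I - K =
[[-9, 3, 0],
 [-30, 10, 0],
 [-20, 6, 1]]
has determinant 0.) So 1 is an eigenvalue of K and (I - K) is not invertible. The finite-dimensional Fredholm alternative says: either (I - K) is invertible, or ker(I - K) ≠ {0} and then range(I - K) = ker((I - K)^*)^⊥, with dim ker(I - K) = dim ker((I - K)^*). We are in the second case, so we need both kernels. Kernel of I - K: (I - K) u = u - u (v·u) = u - u = 0, so ker(I - K) = span{u} = span{(1, 3, 2)} (it is exactly 1-dimensional because rank(I - K) = 2). Kernel of the adjoint: K is real, so (I - K)^* = I - K^T = I - v u^T, and (I - v u^T) v = v - v (u·v) = 0; hence ker((I - K)^*) = span{v} = span{(10, -3, 0)}. Therefore (I - K) x = y is solvable iff <y, v> = 0, i.e. iff 10y_1 - 3y_2 = 0. When this holds, K y = u (v·y) = 0, so (I - K) y = y and x = y is a particular solution; the full solution set is the line x = y + c·u = y + c·(1, 3, 2), c ∈ C.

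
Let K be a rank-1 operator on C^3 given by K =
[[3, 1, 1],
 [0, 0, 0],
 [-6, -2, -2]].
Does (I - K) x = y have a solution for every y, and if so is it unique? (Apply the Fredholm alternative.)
(I - K) is singular (det(I - K) = 0, i.e. 1 ∈ sigma(K)). (I - K) x = y is solvable iff y ⊥ ker((I - K)^*) = span{(3, 1, 1)}, i.e. iff 3y_1 + y_2 + y_3 = 0. When solvable, the solutions are x = y + c·(1, 0, -2), c arbitrary (ker(I - K) = span{(1, 0, -2)}, dimension 1).

K has rank 1, so it is an outer product K = u v^T: every row of K is a multiple of one row vector. Reading off the entries, u = (1, 0, -2) and v = (3, 1, 1) (row i of K equals u_i·v^T). A rank-one matrix u v^T satisfies K u = u (v·u) and kills the (2)-dimensional subspace v^⊥, so its characteristic polynomial is lambda^2 (lambda - v·u) with v·u = tr K = 1. Hence the eigenvalues of I - K are 1 (multiplicity 2) and 1 - (1) = 0, so det(I - K) = 0. (Direct check: I - K =
[[-2, -1, -1],
 [0, 1, 0],
 [6, 2, 3]]
has determinant 0.) So 1 is an eigenvalue of K and (I - K) is not invertible. The finite-dimensional Fredholm alternative says: either (I - K) is invertible, or ker(I - K) ≠ {0} and then range(I - K) = ker((I - K)^*)^⊥, with dim ker(I - K) = dim ker((I - K)^*). We are in the second case, so we need both kernels. Kernel of I - K: (I - K) u = u - u (v·u) = u - u = 0, so ker(I - K) = span{u} = span{(1, 0, -2)} (it is exactly 1-dimensional because rank(I - K) = 2). Kernel of the adjoint: K is real, so (I - K)^* = I - K^T = I - v u^T, and (I - v u^T) v = v - v (u·v) = 0; hence ker((I - K)^*) = span{v} = span{(3, 1, 1)}. Therefore (I - K) x = y is solvable iff <y, v> = 0, i.e. iff 3y_1 + y_2 + y_3 = 0. When this holds, K y = u (v·y) = 0, so (I - K) y = y and x = y is a particular solution; the full solution set is the line x = y + c·u = y + c·(1, 0, -2), c ∈ C.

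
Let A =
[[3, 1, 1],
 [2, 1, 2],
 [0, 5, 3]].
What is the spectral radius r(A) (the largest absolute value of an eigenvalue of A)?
r(A) ≈ 6.0365

The eigenvalues of A are the roots of its characteristic polynomial. With M = A (coefficients from the trace, the sum of principal 2x2 minors, and det A):
  p(λ) = det(λ I - M) = λ^3 - 7λ^2 + 3λ + 17.
No integer candidate from the rational root theorem (±divisors of 17) is a root, so the roots are irrational. The cubic discriminant is Δ = 9428 > 0, so there are three distinct real roots. p(-2) = -25 and p(-1) = 6 have opposite signs, so a root lies in (-2, -1); Newton's method refines it to λ ≈ -1.2642. p(2) = 3 and p(3) = -10 have opposite signs, so a root lies in (2, 3); Newton's method refines it to λ ≈ 2.2277. p(6) = -1 and p(7) = 38 have opposite signs, so a root lies in (6, 7); Newton's method refines it to λ ≈ 6.0365. Check (Vieta): the three roots sum to 7, matching tr M = 7.
Thus the eigenvalues (to 4 decimals) are -1.2642 (modulus 1.2642); 2.2277 (modulus 2.2277); 6.0365 (modulus 6.0365). The spectral radius is the largest modulus: r(A) ≈ 6.0365. (Cross-check: r(A) ≤ ||A||_2 ≈ 6.4753; equality holds whenever A is normal, though it can also hold for some non-normal A.)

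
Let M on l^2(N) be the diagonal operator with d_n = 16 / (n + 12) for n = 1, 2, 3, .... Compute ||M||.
||M|| = 16/13 (attained at n = 1)

For M diagonal, ||M|| = sup_n |d_n| = sup_n 16/(n + 12). This is positive and strictly decreasing in n, so the supremum is attained at n = 1: d_1 = 16/(1 + 12) = 16/13. Hence ||M|| = 16/13.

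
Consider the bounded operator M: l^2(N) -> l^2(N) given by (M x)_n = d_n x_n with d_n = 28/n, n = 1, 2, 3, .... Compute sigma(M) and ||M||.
sigma(M) = {28/n : n ≥ 1} ∪ {0}; ||M|| = 28

A bounded diagonal operator on l^2 with diagonal entries d_n has spectrum equal to the closure of {d_n : n ≥ 1}: every d_n is an eigenvalue (with eigenvector e_n), so {d_n} ⊂ sigma(M); the spectrum is closed, so its closure is too; and for lambda not in the closure, (M - lambda I) has bounded inverse (the diagonal entries 1/(d_n - lambda) are bounded). For our sequence d_n = 28/n, n = 1, 2, 3, ...:
  - {d_n} = {28/n : n ≥ 1}; the only limit point is 0
  - closure = {28/n : n ≥ 1} ∪ {0}
For the norm: a diagonal operator has ||M|| = sup_n |d_n|. Here d_n = 28/n is positive and decreasing, so sup_n |d_n| = d_1 = 28. So ||M|| = 28.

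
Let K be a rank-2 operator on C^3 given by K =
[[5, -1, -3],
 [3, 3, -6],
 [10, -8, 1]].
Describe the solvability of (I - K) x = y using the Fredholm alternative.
(I - K) is singular (det(I - K) = 0, i.e. 1 ∈ sigma(K)). (I - K) x = y is solvable iff y ⊥ ker((I - K)^*) = span{(-4, 2, 1)}, i.e. iff -4y_1 + 2y_2 + y_3 = 0. When solvable, x is determined up to adding multiples of (-12, -15, -11) (ker(I - K) = span{(-12, -15, -11)}, dimension 1).

K has rank 2 and factors as K = U V^T = u1 v1^T + u2 v2^T with u1 = (-2, -3, -1), v1 = (-1, -1, 2), u2 = (-1, 0, -3), v2 = (-3, 3, -1) (multiplying out reproduces the displayed K). The nonzero eigenvalues of U V^T coincide with those of the 2 x 2 matrix G = V^T U = [[v1·u1, v1·u2], [v2·u1, v2·u2]] = [[3, -5], [-2, 6]], and by the Sylvester determinant identity det(I_3 - U V^T) = det(I_2 - V^T U) = det([[-2, 5], [2, -5]]) = (-2)(-5) - (5)(2) = 0. (Direct check: I - K =
[[-4, 1, 3],
 [-3, -2, 6],
 [-10, 8, 0]]
has determinant 0.) So 1 is an eigenvalue of K and (I - K) is not invertible. The finite-dimensional Fredholm alternative says: either (I - K) is invertible, or ker(I - K) ≠ {0} and then range(I - K) = ker((I - K)^*)^⊥, with dim ker(I - K) = dim ker((I - K)^*). We are in the second case, so we compute both kernels via the 2 x 2 reduction. If (I - U V^T) x = 0 then x = U (V^T x) lies in the column space of U; writing x = U b gives U (I_2 - G) b = 0, and since u1, u2 are independent, (I_2 - G) b = 0. With I_2 - G = [[-2, 5], [2, -5]] (singular, as its determinant is 0) a null vector is b = (5, 2), so ker(I - K) = span{5·u1 + (2)·u2} = span{(-12, -15, -11)}. For the adjoint, (I - K)^* = I - K^T = I - V U^T, and the same argument gives ker((I - K)^*) = {V a : (I_2 - G)^T a = 0}; (I_2 - G)^T = [[-2, 2], [5, -5]] has null vector a = (1, 1), so ker((I - K)^*) = span{1·v1 + (1)·v2} = span{(-4, 2, 1)}. (Both kernels are 1-dimensional, matching rank(I - K) = 2.) Therefore (I - K) x = y is solvable iff <y, (-4, 2, 1)> = 0, i.e. iff -4y_1 + 2y_2 + y_3 = 0; when solvable the solution set is the line x_p + c·(-12, -15, -11), c ∈ C.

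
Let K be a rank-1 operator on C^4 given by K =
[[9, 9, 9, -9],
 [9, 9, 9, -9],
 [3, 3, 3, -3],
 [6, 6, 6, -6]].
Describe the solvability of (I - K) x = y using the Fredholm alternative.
(I - K) is invertible (det(I - K) = -14 ≠ 0), so for every y in C^4 the equation (I - K) x = y has a unique solution.

K has rank 1, so it is an outer product K = u v^T: every row of K is a multiple of one row vector. Reading off the entries, u = (-3, -3, -1, -2) and v = (-3, -3, -3, 3) (row i of K equals u_i·v^T). A rank-one matrix u v^T satisfies K u = u (v·u) and kills the (3)-dimensional subspace v^⊥, so its characteristic polynomial is lambda^3 (lambda - v·u) with v·u = tr K = 15. Hence the eigenvalues of I - K are 1 (multiplicity 3) and 1 - (15) = -14, so det(I - K) = -14. (Direct check: I - K =
[[-8, -9, -9, 9],
 [-9, -8, -9, 9],
 [-3, -3, -2, 3],
 [-6, -6, -6, 7]]
has determinant -14.) The finite-dimensional Fredholm alternative says: either (I - K) is invertible, or ker(I - K) ≠ {0} and then range(I - K) = ker((I - K)^*)^⊥, with dim ker(I - K) = dim ker((I - K)^*). Since det(I - K) ≠ 0, 1 is not an eigenvalue of K and ker(I - K) = {0}, so we are in the first case: for every y there is a unique x = (I - K)^(-1) y. Explicitly, by the Sherman–Morrison formula, (I - u v^T)^(-1) = I + u v^T/(1 - v·u), i.e. (I - K)^(-1) = I + K/(-14).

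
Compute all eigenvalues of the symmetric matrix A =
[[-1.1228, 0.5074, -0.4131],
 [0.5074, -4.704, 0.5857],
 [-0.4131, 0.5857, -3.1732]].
sigma(A) ≈ {-5, -3, -1}

A is real symmetric, so its spectrum consists of real eigenvalues. Expanding the characteristic polynomial of the displayed matrix gives
  det(λ I - A) = p(λ) = λ^3 + (9)λ^2 + (23)λ + (15).
Solving p(λ) = 0 yields eigenvalues ≈ -5, -3, -1. (A is shown rounded to 4 decimals, so these recover the underlying integer eigenvalues to within that precision.)
Verification: the trace of A = -9 equals the sum of eigenvalues -9, and det(A) ≈ -15.0004 matches the eigenvalue product -15.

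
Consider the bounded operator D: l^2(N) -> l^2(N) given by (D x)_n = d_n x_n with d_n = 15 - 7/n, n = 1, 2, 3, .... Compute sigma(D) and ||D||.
sigma(D) = {15 - 7/n : n ≥ 1} ∪ {15}; ||D|| = 15

A bounded diagonal operator on l^2 with diagonal entries d_n has spectrum equal to the closure of {d_n : n ≥ 1}: every d_n is an eigenvalue (with eigenvector e_n), so {d_n} ⊂ sigma(D); the spectrum is closed, so its closure is too; and for lambda not in the closure, (D - lambda I) has bounded inverse (the diagonal entries 1/(d_n - lambda) are bounded). For our sequence d_n = 15 - 7/n, n = 1, 2, 3, ...:
  - {d_n} = {15 - 7/n : n ≥ 1}; the only limit point is 15
  - closure = {15 - 7/n : n ≥ 1} ∪ {15}
For the norm: a diagonal operator has ||D|| = sup_n |d_n|. Here d_n = 15 - 7/n increases monotonically from d_1 = 8 toward 15, with all terms in [8, 15); so sup_n |d_n| = 15 (the supremum is the limit, not attained). So ||D|| = 15.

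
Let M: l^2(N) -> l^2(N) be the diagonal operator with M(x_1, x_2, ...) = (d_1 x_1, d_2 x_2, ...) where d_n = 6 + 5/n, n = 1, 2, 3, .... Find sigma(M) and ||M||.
sigma(M) = {6 + 5/n : n ≥ 1} ∪ {6}; ||M|| = 11

A bounded diagonal operator on l^2 with diagonal entries d_n has spectrum equal to the closure of {d_n : n ≥ 1}: every d_n is an eigenvalue (with eigenvector e_n), so {d_n} ⊂ sigma(M); the spectrum is closed, so its closure is too; and for lambda not in the closure, (M - lambda I) has bounded inverse (the diagonal entries 1/(d_n - lambda) are bounded). For our sequence d_n = 6 + 5/n, n = 1, 2, 3, ...:
  - {d_n} = {6 + 5/n : n ≥ 1}; the only limit point is 6
  - closure = {6 + 5/n : n ≥ 1} ∪ {6}
For the norm: a diagonal operator has ||M|| = sup_n |d_n|. Here d_n = 6 + 5/n is positive and decreasing, so sup_n |d_n| = d_1 = 6 + 5 = 11. So ||M|| = 11.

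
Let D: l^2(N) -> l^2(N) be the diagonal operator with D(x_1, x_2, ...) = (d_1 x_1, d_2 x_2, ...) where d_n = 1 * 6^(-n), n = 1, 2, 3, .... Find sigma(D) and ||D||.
sigma(D) = {1 * 6^(-n) : n ≥ 1} ∪ {0}; ||D|| = 1/6

A bounded diagonal operator on l^2 with diagonal entries d_n has spectrum equal to the closure of {d_n : n ≥ 1}: every d_n is an eigenvalue (with eigenvector e_n), so {d_n} ⊂ sigma(D); the spectrum is closed, so its closure is too; and for lambda not in the closure, (D - lambda I) has bounded inverse (the diagonal entries 1/(d_n - lambda) are bounded). For our sequence d_n = 1 * 6^(-n), n = 1, 2, 3, ...:
  - {d_n} = {1 * 6^(-n) : n ≥ 1}; the only limit point is 0
  - closure = {1 * 6^(-n) : n ≥ 1} ∪ {0}
For the norm: a diagonal operator has ||D|| = sup_n |d_n|. Here d_n = 1 * 6^(-n) is positive and decreasing, so sup_n |d_n| = d_1 = 1/6. So ||D|| = 1/6.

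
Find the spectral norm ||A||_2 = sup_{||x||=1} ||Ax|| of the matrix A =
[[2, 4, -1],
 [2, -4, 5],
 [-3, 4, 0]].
||A||_2 ≈ 8.2169 (= sqrt(largest eigenvalue of A^T A))

||A||_2 = sigma_max(A) = sqrt(lambda_max(A^T A)). Form the symmetric matrix M = A^T A =
[[17, -12, 8],
 [-12, 48, -24],
 [8, -24, 26]].
Its characteristic polynomial (trace, sum of principal 2x2 minors, determinant of M give the coefficients) is
  p(λ) = det(λ I - M) = λ^3 - 91λ^2 + 1722λ - 9216.
No integer candidate from the rational root theorem (±divisors of 9216) is a root, so the roots are irrational. The cubic discriminant is Δ = 52744932 > 0, so there are three distinct real roots. p(10) = -96 and p(11) = 46 have opposite signs, so a root lies in (10, 11); Newton's method refines it to λ ≈ 10.5737. p(12) = 72 and p(13) = -12 have opposite signs, so a root lies in (12, 13); Newton's method refines it to λ ≈ 12.9093. p(67) = -1578 and p(68) = 1528 have opposite signs, so a root lies in (67, 68); Newton's method refines it to λ ≈ 67.517. Check (Vieta): the three roots sum to 91, matching tr M = 91.
So the eigenvalues of A^T A are ≈ 10.5737, 12.9093, 67.517 (all ≥ 0, as they must be for A^T A). The largest is λ_max ≈ 67.517, hence ||A||_2 = sqrt(λ_max) ≈ 8.2169.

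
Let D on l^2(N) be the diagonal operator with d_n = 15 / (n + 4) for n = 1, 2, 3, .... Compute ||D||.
||D|| = 3 (attained at n = 1)

For D diagonal, ||D|| = sup_n |d_n| = sup_n 15/(n + 4). This is positive and strictly decreasing in n, so the supremum is attained at n = 1: d_1 = 15/(1 + 4) = 3. Hence ||D|| = 3.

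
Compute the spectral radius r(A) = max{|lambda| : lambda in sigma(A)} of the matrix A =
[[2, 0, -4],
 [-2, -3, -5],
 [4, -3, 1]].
r(A) ≈ 5.1812

The eigenvalues of A are the roots of its characteristic polynomial. With M = A (coefficients from the trace, the sum of principal 2x2 minors, and det A):
  p(λ) = det(λ I - M) = λ^3 - 6λ + 108.
No integer candidate from the rational root theorem (±divisors of 108) is a root, so the roots are irrational. The cubic discriminant is Δ = -314064 < 0, so there is one real root and a complex-conjugate pair. p(-6) = -72 and p(-5) = 13 have opposite signs, so a root lies in (-6, -5); Newton's method refines it to λ ≈ -5.1812. Dividing out (λ - (-5.1812)) leaves approximately λ^2 - 5.1812λ + 20.8447. For λ^2 - 5.1812λ + 20.8447 the discriminant is -56.534. It is negative, so the remaining roots are the complex-conjugate pair λ ≈ 2.5906 ± 3.7595i. Their product equals the constant term, so |λ|^2 ≈ 20.8447 and |λ| ≈ 4.5656.
Thus the eigenvalues (to 4 decimals) are -5.1812 (modulus 5.1812); 2.5906 ± 3.7595i (modulus 4.5656). The spectral radius is the largest modulus: r(A) ≈ 5.1812. (Cross-check: r(A) ≤ ||A||_2 ≈ 6.8889; equality holds whenever A is normal, though it can also hold for some non-normal A.)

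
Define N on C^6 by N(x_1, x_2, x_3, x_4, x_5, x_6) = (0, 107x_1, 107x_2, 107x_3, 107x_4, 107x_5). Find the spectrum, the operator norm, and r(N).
sigma(N) = {0}; ||N|| = 107; r(N) = 0. (N is nilpotent with N^6 = 0.)

On C^6, N is a strictly lower-triangular matrix with 107 on the subdiagonal and zeros elsewhere, so its characteristic polynomial is lambda^6 and every eigenvalue is 0: sigma(N) = {0}. For the operator norm, N e_i = 107e_{i+1} for i = 1, ..., 5 and N e_6 = 0, so the singular values of N are 107 (with multiplicity 5) and 0; hence ||N|| = 107. The spectral radius r(N) = max|lambda| = 0. Note ||N|| > r(N) — characteristic of non-normal nilpotent operators. Indeed N^6 = 0.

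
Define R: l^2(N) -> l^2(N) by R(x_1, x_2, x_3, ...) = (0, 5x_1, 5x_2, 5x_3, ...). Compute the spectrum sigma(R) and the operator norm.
sigma(R) = closed disk {z in C : |z| ≤ 5}; ||R|| = 5

Note R = 5·U where U is the unit right shift (U x)_k = x_{k-1} (with x_0 := 0); so ||R|| = 5||U|| and sigma(R) = 5·sigma(U). ||R x||^2 = sum_{k≥1} |5x_k|^2 = 25||x||^2, so ||R|| = 5 and sigma(R) ⊂ {|z| ≤ 5}. For any |lambda| < 5, the equation (R - lambda I) x = 0 forces x_1 = 0, then 5x_k = lambda x_{k+1} ⇒ x = 0, so R has no eigenvalues. But (R - lambda I) is not surjective for |lambda| < 5: solving (R - lambda I) x = e_1 would require x_n proportional to (lambda/5)^(-n), which is not in l^2. So every |lambda| < 5 lies in the residual spectrum. The boundary |lambda| = 5 is in the approximate point spectrum (the spectrum is closed). Hence sigma(R) is the closed disk of radius 5.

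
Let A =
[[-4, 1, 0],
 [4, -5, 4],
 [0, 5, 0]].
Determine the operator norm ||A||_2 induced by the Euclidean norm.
||A||_2 = sqrt((83 + sqrt(5289))/2) ≈ 8.824 (= sqrt(largest eigenvalue of A^T A))

||A||_2 = sigma_max(A) = sqrt(lambda_max(A^T A)). Form the symmetric matrix M = A^T A =
[[32, -24, 16],
 [-24, 51, -20],
 [16, -20, 16]].
Its characteristic polynomial (trace, sum of principal 2x2 minors, determinant of M give the coefficients) is
  p(λ) = det(λ I - M) = λ^3 - 99λ^2 + 1728λ - 6400.
By the rational root theorem any rational root is an integer divisor of 6400. Testing λ = 16: p(16) = 4096 - 25344 + 27648 - 6400 = 0, so λ = 16 is a root. Dividing out (λ - 16) leaves p(λ) = (λ - 16)(λ^2 - 83λ + 400). For λ^2 - 83λ + 400 the discriminant is 5289. It is nonnegative but not a perfect square, so the roots are real and irrational: λ = (83 ± sqrt(5289))/2 ≈ 77.8628, 5.1372.
So the eigenvalues of A^T A are ≈ 5.1372, 16, 77.8628 (all ≥ 0, as they must be for A^T A). The largest is λ_max = (83 + sqrt(5289))/2 ≈ 77.8628, hence ||A||_2 = sqrt(λ_max) = sqrt((83 + sqrt(5289))/2) ≈ 8.824.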